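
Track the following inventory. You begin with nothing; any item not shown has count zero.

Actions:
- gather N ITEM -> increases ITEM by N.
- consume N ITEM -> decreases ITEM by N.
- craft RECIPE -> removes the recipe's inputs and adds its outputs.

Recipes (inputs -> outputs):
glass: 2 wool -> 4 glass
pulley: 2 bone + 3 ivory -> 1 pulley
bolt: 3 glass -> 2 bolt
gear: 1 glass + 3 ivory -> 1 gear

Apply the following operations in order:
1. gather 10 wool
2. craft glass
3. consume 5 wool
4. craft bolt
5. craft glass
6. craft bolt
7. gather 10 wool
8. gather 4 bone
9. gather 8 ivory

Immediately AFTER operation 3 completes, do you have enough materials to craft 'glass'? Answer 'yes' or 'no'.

Answer: yes

Derivation:
After 1 (gather 10 wool): wool=10
After 2 (craft glass): glass=4 wool=8
After 3 (consume 5 wool): glass=4 wool=3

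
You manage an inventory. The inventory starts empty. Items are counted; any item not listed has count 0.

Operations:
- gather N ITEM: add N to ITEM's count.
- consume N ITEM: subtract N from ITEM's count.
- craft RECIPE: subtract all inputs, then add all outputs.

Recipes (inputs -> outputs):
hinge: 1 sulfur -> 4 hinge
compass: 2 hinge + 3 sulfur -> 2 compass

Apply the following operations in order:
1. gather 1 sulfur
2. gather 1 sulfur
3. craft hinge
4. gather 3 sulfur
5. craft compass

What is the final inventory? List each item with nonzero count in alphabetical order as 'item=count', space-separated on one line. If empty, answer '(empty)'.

After 1 (gather 1 sulfur): sulfur=1
After 2 (gather 1 sulfur): sulfur=2
After 3 (craft hinge): hinge=4 sulfur=1
After 4 (gather 3 sulfur): hinge=4 sulfur=4
After 5 (craft compass): compass=2 hinge=2 sulfur=1

Answer: compass=2 hinge=2 sulfur=1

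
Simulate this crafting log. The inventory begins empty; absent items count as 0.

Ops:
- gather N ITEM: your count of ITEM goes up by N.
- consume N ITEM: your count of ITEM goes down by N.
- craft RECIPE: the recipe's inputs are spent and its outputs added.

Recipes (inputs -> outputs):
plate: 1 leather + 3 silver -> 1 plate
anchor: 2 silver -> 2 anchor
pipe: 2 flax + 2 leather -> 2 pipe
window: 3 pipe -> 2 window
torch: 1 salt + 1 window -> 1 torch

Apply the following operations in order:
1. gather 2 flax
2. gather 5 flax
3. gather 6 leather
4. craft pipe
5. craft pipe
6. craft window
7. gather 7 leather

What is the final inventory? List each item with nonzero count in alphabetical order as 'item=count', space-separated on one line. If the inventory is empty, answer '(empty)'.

Answer: flax=3 leather=9 pipe=1 window=2

Derivation:
After 1 (gather 2 flax): flax=2
After 2 (gather 5 flax): flax=7
After 3 (gather 6 leather): flax=7 leather=6
After 4 (craft pipe): flax=5 leather=4 pipe=2
After 5 (craft pipe): flax=3 leather=2 pipe=4
After 6 (craft window): flax=3 leather=2 pipe=1 window=2
After 7 (gather 7 leather): flax=3 leather=9 pipe=1 window=2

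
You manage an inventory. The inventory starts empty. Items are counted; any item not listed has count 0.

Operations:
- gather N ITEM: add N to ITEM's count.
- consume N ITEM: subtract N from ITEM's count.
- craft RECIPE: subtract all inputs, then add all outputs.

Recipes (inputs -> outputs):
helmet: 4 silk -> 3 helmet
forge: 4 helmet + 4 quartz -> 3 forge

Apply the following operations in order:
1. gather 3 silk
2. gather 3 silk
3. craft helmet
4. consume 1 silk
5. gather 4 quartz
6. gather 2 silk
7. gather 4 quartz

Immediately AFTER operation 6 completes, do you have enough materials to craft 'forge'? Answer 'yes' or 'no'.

Answer: no

Derivation:
After 1 (gather 3 silk): silk=3
After 2 (gather 3 silk): silk=6
After 3 (craft helmet): helmet=3 silk=2
After 4 (consume 1 silk): helmet=3 silk=1
After 5 (gather 4 quartz): helmet=3 quartz=4 silk=1
After 6 (gather 2 silk): helmet=3 quartz=4 silk=3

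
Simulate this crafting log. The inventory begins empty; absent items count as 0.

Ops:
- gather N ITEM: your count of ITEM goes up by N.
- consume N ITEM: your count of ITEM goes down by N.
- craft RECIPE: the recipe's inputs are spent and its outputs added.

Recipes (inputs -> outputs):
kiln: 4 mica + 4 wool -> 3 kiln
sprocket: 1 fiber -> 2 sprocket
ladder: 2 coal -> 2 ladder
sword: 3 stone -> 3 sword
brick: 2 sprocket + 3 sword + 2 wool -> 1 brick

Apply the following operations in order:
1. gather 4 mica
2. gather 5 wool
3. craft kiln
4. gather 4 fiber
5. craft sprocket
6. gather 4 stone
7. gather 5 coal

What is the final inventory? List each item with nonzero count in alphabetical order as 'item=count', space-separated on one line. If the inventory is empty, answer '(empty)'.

Answer: coal=5 fiber=3 kiln=3 sprocket=2 stone=4 wool=1

Derivation:
After 1 (gather 4 mica): mica=4
After 2 (gather 5 wool): mica=4 wool=5
After 3 (craft kiln): kiln=3 wool=1
After 4 (gather 4 fiber): fiber=4 kiln=3 wool=1
After 5 (craft sprocket): fiber=3 kiln=3 sprocket=2 wool=1
After 6 (gather 4 stone): fiber=3 kiln=3 sprocket=2 stone=4 wool=1
After 7 (gather 5 coal): coal=5 fiber=3 kiln=3 sprocket=2 stone=4 wool=1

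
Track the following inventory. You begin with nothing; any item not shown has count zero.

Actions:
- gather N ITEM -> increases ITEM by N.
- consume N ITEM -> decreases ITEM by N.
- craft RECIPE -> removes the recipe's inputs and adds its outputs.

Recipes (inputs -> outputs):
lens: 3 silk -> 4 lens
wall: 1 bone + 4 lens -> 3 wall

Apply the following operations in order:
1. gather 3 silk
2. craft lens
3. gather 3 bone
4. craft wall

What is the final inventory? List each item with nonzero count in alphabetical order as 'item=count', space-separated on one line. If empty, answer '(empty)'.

Answer: bone=2 wall=3

Derivation:
After 1 (gather 3 silk): silk=3
After 2 (craft lens): lens=4
After 3 (gather 3 bone): bone=3 lens=4
After 4 (craft wall): bone=2 wall=3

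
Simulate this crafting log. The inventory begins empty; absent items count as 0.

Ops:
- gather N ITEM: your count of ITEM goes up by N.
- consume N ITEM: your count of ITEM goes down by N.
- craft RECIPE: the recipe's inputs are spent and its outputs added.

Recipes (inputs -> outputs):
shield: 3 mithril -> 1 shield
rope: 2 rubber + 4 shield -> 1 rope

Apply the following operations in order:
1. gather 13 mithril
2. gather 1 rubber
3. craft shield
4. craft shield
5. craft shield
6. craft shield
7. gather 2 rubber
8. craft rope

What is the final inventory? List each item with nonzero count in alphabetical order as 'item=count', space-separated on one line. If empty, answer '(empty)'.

After 1 (gather 13 mithril): mithril=13
After 2 (gather 1 rubber): mithril=13 rubber=1
After 3 (craft shield): mithril=10 rubber=1 shield=1
After 4 (craft shield): mithril=7 rubber=1 shield=2
After 5 (craft shield): mithril=4 rubber=1 shield=3
After 6 (craft shield): mithril=1 rubber=1 shield=4
After 7 (gather 2 rubber): mithril=1 rubber=3 shield=4
After 8 (craft rope): mithril=1 rope=1 rubber=1

Answer: mithril=1 rope=1 rubber=1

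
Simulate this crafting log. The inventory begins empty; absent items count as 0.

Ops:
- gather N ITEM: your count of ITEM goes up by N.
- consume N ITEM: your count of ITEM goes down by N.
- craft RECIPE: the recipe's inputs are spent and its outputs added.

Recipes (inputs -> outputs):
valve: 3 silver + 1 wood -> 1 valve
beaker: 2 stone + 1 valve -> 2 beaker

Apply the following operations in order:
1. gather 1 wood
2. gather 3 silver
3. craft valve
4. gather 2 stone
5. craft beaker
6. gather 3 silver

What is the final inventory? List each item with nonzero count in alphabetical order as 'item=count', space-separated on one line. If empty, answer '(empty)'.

Answer: beaker=2 silver=3

Derivation:
After 1 (gather 1 wood): wood=1
After 2 (gather 3 silver): silver=3 wood=1
After 3 (craft valve): valve=1
After 4 (gather 2 stone): stone=2 valve=1
After 5 (craft beaker): beaker=2
After 6 (gather 3 silver): beaker=2 silver=3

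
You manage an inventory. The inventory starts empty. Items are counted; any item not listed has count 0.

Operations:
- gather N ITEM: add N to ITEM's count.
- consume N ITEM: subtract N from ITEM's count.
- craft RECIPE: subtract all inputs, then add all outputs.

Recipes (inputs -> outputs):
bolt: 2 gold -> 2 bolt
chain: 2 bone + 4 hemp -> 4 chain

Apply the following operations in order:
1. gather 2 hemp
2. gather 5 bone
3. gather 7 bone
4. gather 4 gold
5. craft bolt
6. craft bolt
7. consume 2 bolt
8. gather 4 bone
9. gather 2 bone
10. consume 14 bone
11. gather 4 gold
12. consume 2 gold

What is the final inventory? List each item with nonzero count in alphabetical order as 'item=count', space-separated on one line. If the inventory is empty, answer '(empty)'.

After 1 (gather 2 hemp): hemp=2
After 2 (gather 5 bone): bone=5 hemp=2
After 3 (gather 7 bone): bone=12 hemp=2
After 4 (gather 4 gold): bone=12 gold=4 hemp=2
After 5 (craft bolt): bolt=2 bone=12 gold=2 hemp=2
After 6 (craft bolt): bolt=4 bone=12 hemp=2
After 7 (consume 2 bolt): bolt=2 bone=12 hemp=2
After 8 (gather 4 bone): bolt=2 bone=16 hemp=2
After 9 (gather 2 bone): bolt=2 bone=18 hemp=2
After 10 (consume 14 bone): bolt=2 bone=4 hemp=2
After 11 (gather 4 gold): bolt=2 bone=4 gold=4 hemp=2
After 12 (consume 2 gold): bolt=2 bone=4 gold=2 hemp=2

Answer: bolt=2 bone=4 gold=2 hemp=2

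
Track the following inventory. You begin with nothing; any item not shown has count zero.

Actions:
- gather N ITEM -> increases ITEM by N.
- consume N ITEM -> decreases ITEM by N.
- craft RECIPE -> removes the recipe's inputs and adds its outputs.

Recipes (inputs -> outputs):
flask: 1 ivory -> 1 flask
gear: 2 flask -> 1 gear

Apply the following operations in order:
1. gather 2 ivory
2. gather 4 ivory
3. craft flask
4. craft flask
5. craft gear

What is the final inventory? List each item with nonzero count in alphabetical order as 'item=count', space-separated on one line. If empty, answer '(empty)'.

Answer: gear=1 ivory=4

Derivation:
After 1 (gather 2 ivory): ivory=2
After 2 (gather 4 ivory): ivory=6
After 3 (craft flask): flask=1 ivory=5
After 4 (craft flask): flask=2 ivory=4
After 5 (craft gear): gear=1 ivory=4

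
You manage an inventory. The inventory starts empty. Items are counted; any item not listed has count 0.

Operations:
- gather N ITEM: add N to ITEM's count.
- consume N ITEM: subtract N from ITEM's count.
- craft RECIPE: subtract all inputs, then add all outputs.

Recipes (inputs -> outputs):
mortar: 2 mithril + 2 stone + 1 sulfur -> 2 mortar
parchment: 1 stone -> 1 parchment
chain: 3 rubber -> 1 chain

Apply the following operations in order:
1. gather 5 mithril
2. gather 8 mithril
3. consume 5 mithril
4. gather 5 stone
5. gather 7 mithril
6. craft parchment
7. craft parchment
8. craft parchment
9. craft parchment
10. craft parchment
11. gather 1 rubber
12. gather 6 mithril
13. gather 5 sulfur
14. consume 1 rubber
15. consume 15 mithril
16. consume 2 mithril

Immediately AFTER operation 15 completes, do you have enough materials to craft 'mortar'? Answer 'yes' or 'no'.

Answer: no

Derivation:
After 1 (gather 5 mithril): mithril=5
After 2 (gather 8 mithril): mithril=13
After 3 (consume 5 mithril): mithril=8
After 4 (gather 5 stone): mithril=8 stone=5
After 5 (gather 7 mithril): mithril=15 stone=5
After 6 (craft parchment): mithril=15 parchment=1 stone=4
After 7 (craft parchment): mithril=15 parchment=2 stone=3
After 8 (craft parchment): mithril=15 parchment=3 stone=2
After 9 (craft parchment): mithril=15 parchment=4 stone=1
After 10 (craft parchment): mithril=15 parchment=5
After 11 (gather 1 rubber): mithril=15 parchment=5 rubber=1
After 12 (gather 6 mithril): mithril=21 parchment=5 rubber=1
After 13 (gather 5 sulfur): mithril=21 parchment=5 rubber=1 sulfur=5
After 14 (consume 1 rubber): mithril=21 parchment=5 sulfur=5
After 15 (consume 15 mithril): mithril=6 parchment=5 sulfur=5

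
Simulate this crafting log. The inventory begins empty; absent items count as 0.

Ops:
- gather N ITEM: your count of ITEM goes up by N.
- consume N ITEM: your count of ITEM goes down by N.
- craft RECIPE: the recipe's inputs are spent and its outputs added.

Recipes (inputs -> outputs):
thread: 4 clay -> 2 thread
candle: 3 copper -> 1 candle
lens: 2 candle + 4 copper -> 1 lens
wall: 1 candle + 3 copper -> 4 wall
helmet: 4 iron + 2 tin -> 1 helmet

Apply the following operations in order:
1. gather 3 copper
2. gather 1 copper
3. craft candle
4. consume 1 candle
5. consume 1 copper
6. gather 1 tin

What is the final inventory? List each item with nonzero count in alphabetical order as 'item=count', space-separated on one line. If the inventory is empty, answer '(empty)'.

Answer: tin=1

Derivation:
After 1 (gather 3 copper): copper=3
After 2 (gather 1 copper): copper=4
After 3 (craft candle): candle=1 copper=1
After 4 (consume 1 candle): copper=1
After 5 (consume 1 copper): (empty)
After 6 (gather 1 tin): tin=1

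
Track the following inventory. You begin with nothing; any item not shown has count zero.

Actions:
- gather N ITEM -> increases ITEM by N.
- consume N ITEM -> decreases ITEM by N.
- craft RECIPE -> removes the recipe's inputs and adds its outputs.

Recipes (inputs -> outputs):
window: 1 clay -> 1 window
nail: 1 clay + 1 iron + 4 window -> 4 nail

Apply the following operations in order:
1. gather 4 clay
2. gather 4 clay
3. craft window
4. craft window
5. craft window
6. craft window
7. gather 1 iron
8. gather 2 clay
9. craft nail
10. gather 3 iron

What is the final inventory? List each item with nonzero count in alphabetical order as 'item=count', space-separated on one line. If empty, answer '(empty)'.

After 1 (gather 4 clay): clay=4
After 2 (gather 4 clay): clay=8
After 3 (craft window): clay=7 window=1
After 4 (craft window): clay=6 window=2
After 5 (craft window): clay=5 window=3
After 6 (craft window): clay=4 window=4
After 7 (gather 1 iron): clay=4 iron=1 window=4
After 8 (gather 2 clay): clay=6 iron=1 window=4
After 9 (craft nail): clay=5 nail=4
After 10 (gather 3 iron): clay=5 iron=3 nail=4

Answer: clay=5 iron=3 nail=4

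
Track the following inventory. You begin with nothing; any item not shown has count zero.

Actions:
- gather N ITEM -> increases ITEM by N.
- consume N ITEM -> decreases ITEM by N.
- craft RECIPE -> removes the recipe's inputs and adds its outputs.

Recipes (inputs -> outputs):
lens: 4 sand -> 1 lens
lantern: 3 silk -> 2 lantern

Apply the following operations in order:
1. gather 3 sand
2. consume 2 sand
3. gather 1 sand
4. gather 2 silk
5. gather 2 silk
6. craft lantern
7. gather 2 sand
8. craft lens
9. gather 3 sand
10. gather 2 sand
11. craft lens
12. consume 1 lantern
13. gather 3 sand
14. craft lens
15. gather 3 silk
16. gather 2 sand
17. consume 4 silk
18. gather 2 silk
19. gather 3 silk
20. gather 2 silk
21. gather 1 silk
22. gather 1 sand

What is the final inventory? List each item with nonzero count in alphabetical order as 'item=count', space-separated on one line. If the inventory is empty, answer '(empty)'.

Answer: lantern=1 lens=3 sand=3 silk=8

Derivation:
After 1 (gather 3 sand): sand=3
After 2 (consume 2 sand): sand=1
After 3 (gather 1 sand): sand=2
After 4 (gather 2 silk): sand=2 silk=2
After 5 (gather 2 silk): sand=2 silk=4
After 6 (craft lantern): lantern=2 sand=2 silk=1
After 7 (gather 2 sand): lantern=2 sand=4 silk=1
After 8 (craft lens): lantern=2 lens=1 silk=1
After 9 (gather 3 sand): lantern=2 lens=1 sand=3 silk=1
After 10 (gather 2 sand): lantern=2 lens=1 sand=5 silk=1
After 11 (craft lens): lantern=2 lens=2 sand=1 silk=1
After 12 (consume 1 lantern): lantern=1 lens=2 sand=1 silk=1
After 13 (gather 3 sand): lantern=1 lens=2 sand=4 silk=1
After 14 (craft lens): lantern=1 lens=3 silk=1
After 15 (gather 3 silk): lantern=1 lens=3 silk=4
After 16 (gather 2 sand): lantern=1 lens=3 sand=2 silk=4
After 17 (consume 4 silk): lantern=1 lens=3 sand=2
After 18 (gather 2 silk): lantern=1 lens=3 sand=2 silk=2
After 19 (gather 3 silk): lantern=1 lens=3 sand=2 silk=5
After 20 (gather 2 silk): lantern=1 lens=3 sand=2 silk=7
After 21 (gather 1 silk): lantern=1 lens=3 sand=2 silk=8
After 22 (gather 1 sand): lantern=1 lens=3 sand=3 silk=8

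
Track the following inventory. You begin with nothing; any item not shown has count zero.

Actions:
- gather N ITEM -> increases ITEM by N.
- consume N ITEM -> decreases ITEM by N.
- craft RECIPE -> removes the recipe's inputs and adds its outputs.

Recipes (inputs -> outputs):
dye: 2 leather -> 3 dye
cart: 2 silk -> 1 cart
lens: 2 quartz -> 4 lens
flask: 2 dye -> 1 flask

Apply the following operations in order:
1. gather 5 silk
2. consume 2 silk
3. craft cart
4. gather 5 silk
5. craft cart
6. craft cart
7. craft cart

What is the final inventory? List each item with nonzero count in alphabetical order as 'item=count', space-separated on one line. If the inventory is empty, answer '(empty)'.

After 1 (gather 5 silk): silk=5
After 2 (consume 2 silk): silk=3
After 3 (craft cart): cart=1 silk=1
After 4 (gather 5 silk): cart=1 silk=6
After 5 (craft cart): cart=2 silk=4
After 6 (craft cart): cart=3 silk=2
After 7 (craft cart): cart=4

Answer: cart=4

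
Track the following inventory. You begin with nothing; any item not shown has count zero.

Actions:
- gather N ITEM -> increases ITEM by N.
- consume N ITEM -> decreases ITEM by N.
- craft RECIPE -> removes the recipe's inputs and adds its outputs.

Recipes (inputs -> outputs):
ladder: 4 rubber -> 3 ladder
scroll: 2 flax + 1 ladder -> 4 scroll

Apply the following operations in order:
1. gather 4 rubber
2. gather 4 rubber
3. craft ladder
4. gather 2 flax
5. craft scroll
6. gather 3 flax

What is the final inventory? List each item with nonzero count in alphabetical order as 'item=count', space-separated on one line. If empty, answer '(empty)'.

Answer: flax=3 ladder=2 rubber=4 scroll=4

Derivation:
After 1 (gather 4 rubber): rubber=4
After 2 (gather 4 rubber): rubber=8
After 3 (craft ladder): ladder=3 rubber=4
After 4 (gather 2 flax): flax=2 ladder=3 rubber=4
After 5 (craft scroll): ladder=2 rubber=4 scroll=4
After 6 (gather 3 flax): flax=3 ladder=2 rubber=4 scroll=4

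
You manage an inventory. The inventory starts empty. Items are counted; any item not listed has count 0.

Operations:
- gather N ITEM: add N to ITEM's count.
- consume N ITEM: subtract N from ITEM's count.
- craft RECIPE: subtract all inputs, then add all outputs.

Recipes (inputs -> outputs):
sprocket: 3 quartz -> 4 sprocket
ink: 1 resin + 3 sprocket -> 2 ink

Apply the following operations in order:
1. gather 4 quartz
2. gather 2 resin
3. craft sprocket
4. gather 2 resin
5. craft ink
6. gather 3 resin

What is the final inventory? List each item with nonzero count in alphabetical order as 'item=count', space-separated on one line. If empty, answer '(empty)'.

Answer: ink=2 quartz=1 resin=6 sprocket=1

Derivation:
After 1 (gather 4 quartz): quartz=4
After 2 (gather 2 resin): quartz=4 resin=2
After 3 (craft sprocket): quartz=1 resin=2 sprocket=4
After 4 (gather 2 resin): quartz=1 resin=4 sprocket=4
After 5 (craft ink): ink=2 quartz=1 resin=3 sprocket=1
After 6 (gather 3 resin): ink=2 quartz=1 resin=6 sprocket=1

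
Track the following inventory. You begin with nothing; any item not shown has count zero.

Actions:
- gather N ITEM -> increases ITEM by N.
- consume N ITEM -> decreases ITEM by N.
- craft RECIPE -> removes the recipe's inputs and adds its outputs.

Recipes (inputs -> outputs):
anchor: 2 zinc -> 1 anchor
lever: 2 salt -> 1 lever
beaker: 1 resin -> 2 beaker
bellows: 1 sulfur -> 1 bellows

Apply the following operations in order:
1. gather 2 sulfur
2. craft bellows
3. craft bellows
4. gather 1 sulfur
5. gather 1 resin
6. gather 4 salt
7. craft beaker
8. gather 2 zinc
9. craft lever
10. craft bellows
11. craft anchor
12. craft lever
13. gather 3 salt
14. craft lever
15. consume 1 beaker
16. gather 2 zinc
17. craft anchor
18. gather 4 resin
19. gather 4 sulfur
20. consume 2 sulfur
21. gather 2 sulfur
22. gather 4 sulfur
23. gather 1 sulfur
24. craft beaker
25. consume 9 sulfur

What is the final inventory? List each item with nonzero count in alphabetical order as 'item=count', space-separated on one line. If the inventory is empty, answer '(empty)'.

After 1 (gather 2 sulfur): sulfur=2
After 2 (craft bellows): bellows=1 sulfur=1
After 3 (craft bellows): bellows=2
After 4 (gather 1 sulfur): bellows=2 sulfur=1
After 5 (gather 1 resin): bellows=2 resin=1 sulfur=1
After 6 (gather 4 salt): bellows=2 resin=1 salt=4 sulfur=1
After 7 (craft beaker): beaker=2 bellows=2 salt=4 sulfur=1
After 8 (gather 2 zinc): beaker=2 bellows=2 salt=4 sulfur=1 zinc=2
After 9 (craft lever): beaker=2 bellows=2 lever=1 salt=2 sulfur=1 zinc=2
After 10 (craft bellows): beaker=2 bellows=3 lever=1 salt=2 zinc=2
After 11 (craft anchor): anchor=1 beaker=2 bellows=3 lever=1 salt=2
After 12 (craft lever): anchor=1 beaker=2 bellows=3 lever=2
After 13 (gather 3 salt): anchor=1 beaker=2 bellows=3 lever=2 salt=3
After 14 (craft lever): anchor=1 beaker=2 bellows=3 lever=3 salt=1
After 15 (consume 1 beaker): anchor=1 beaker=1 bellows=3 lever=3 salt=1
After 16 (gather 2 zinc): anchor=1 beaker=1 bellows=3 lever=3 salt=1 zinc=2
After 17 (craft anchor): anchor=2 beaker=1 bellows=3 lever=3 salt=1
After 18 (gather 4 resin): anchor=2 beaker=1 bellows=3 lever=3 resin=4 salt=1
After 19 (gather 4 sulfur): anchor=2 beaker=1 bellows=3 lever=3 resin=4 salt=1 sulfur=4
After 20 (consume 2 sulfur): anchor=2 beaker=1 bellows=3 lever=3 resin=4 salt=1 sulfur=2
After 21 (gather 2 sulfur): anchor=2 beaker=1 bellows=3 lever=3 resin=4 salt=1 sulfur=4
After 22 (gather 4 sulfur): anchor=2 beaker=1 bellows=3 lever=3 resin=4 salt=1 sulfur=8
After 23 (gather 1 sulfur): anchor=2 beaker=1 bellows=3 lever=3 resin=4 salt=1 sulfur=9
After 24 (craft beaker): anchor=2 beaker=3 bellows=3 lever=3 resin=3 salt=1 sulfur=9
After 25 (consume 9 sulfur): anchor=2 beaker=3 bellows=3 lever=3 resin=3 salt=1

Answer: anchor=2 beaker=3 bellows=3 lever=3 resin=3 salt=1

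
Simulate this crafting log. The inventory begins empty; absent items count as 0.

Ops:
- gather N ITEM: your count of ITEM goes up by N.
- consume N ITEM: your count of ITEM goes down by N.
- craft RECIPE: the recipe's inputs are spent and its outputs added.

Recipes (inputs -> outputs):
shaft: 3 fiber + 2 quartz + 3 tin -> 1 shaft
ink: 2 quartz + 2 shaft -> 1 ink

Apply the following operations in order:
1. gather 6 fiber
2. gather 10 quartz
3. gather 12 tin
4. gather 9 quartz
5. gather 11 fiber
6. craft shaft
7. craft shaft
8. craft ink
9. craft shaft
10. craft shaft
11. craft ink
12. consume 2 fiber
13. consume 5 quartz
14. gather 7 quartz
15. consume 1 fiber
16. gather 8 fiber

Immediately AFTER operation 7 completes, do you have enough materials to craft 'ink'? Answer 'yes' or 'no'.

After 1 (gather 6 fiber): fiber=6
After 2 (gather 10 quartz): fiber=6 quartz=10
After 3 (gather 12 tin): fiber=6 quartz=10 tin=12
After 4 (gather 9 quartz): fiber=6 quartz=19 tin=12
After 5 (gather 11 fiber): fiber=17 quartz=19 tin=12
After 6 (craft shaft): fiber=14 quartz=17 shaft=1 tin=9
After 7 (craft shaft): fiber=11 quartz=15 shaft=2 tin=6

Answer: yes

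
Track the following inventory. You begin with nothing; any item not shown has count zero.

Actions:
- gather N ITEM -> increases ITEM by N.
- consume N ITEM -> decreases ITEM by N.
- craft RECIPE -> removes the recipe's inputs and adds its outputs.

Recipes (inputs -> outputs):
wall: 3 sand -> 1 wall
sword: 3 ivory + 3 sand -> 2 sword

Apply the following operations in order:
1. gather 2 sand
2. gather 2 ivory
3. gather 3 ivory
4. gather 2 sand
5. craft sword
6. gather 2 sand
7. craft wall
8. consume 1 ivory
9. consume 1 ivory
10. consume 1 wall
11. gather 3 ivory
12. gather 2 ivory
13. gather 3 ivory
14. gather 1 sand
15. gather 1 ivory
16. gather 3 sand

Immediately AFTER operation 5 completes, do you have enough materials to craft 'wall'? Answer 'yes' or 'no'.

Answer: no

Derivation:
After 1 (gather 2 sand): sand=2
After 2 (gather 2 ivory): ivory=2 sand=2
After 3 (gather 3 ivory): ivory=5 sand=2
After 4 (gather 2 sand): ivory=5 sand=4
After 5 (craft sword): ivory=2 sand=1 sword=2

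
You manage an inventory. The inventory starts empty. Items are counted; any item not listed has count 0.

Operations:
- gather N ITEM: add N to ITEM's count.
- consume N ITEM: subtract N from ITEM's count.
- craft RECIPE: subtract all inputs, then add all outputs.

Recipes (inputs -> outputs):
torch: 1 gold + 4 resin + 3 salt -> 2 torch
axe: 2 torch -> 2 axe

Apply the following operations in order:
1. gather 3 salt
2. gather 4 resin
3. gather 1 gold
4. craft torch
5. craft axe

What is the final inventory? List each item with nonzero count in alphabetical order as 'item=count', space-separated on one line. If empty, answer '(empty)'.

Answer: axe=2

Derivation:
After 1 (gather 3 salt): salt=3
After 2 (gather 4 resin): resin=4 salt=3
After 3 (gather 1 gold): gold=1 resin=4 salt=3
After 4 (craft torch): torch=2
After 5 (craft axe): axe=2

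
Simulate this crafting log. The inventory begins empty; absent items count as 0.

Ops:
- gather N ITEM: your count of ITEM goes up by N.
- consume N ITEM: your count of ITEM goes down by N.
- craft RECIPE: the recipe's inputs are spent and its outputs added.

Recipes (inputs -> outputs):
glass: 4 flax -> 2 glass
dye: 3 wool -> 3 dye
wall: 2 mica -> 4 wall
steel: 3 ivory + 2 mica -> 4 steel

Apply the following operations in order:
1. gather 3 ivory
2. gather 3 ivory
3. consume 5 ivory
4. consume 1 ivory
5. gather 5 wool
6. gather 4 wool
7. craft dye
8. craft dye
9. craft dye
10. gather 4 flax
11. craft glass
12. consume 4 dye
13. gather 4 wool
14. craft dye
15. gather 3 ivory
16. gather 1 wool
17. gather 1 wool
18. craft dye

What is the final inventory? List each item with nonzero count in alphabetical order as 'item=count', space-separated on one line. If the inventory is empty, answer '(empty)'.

Answer: dye=11 glass=2 ivory=3

Derivation:
After 1 (gather 3 ivory): ivory=3
After 2 (gather 3 ivory): ivory=6
After 3 (consume 5 ivory): ivory=1
After 4 (consume 1 ivory): (empty)
After 5 (gather 5 wool): wool=5
After 6 (gather 4 wool): wool=9
After 7 (craft dye): dye=3 wool=6
After 8 (craft dye): dye=6 wool=3
After 9 (craft dye): dye=9
After 10 (gather 4 flax): dye=9 flax=4
After 11 (craft glass): dye=9 glass=2
After 12 (consume 4 dye): dye=5 glass=2
After 13 (gather 4 wool): dye=5 glass=2 wool=4
After 14 (craft dye): dye=8 glass=2 wool=1
After 15 (gather 3 ivory): dye=8 glass=2 ivory=3 wool=1
After 16 (gather 1 wool): dye=8 glass=2 ivory=3 wool=2
After 17 (gather 1 wool): dye=8 glass=2 ivory=3 wool=3
After 18 (craft dye): dye=11 glass=2 ivory=3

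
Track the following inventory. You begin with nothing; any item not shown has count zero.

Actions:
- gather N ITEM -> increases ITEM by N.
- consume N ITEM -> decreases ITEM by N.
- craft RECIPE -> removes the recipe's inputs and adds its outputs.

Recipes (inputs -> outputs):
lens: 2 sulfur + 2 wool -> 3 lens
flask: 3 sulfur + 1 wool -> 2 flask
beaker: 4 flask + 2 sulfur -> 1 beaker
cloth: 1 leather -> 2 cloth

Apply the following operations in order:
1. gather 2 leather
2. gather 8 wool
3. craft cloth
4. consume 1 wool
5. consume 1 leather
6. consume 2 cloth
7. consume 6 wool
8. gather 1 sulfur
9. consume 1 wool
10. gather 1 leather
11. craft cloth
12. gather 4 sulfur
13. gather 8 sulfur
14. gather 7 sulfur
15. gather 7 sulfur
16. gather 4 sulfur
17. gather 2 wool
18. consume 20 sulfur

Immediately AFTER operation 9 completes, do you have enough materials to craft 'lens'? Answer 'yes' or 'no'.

Answer: no

Derivation:
After 1 (gather 2 leather): leather=2
After 2 (gather 8 wool): leather=2 wool=8
After 3 (craft cloth): cloth=2 leather=1 wool=8
After 4 (consume 1 wool): cloth=2 leather=1 wool=7
After 5 (consume 1 leather): cloth=2 wool=7
After 6 (consume 2 cloth): wool=7
After 7 (consume 6 wool): wool=1
After 8 (gather 1 sulfur): sulfur=1 wool=1
After 9 (consume 1 wool): sulfur=1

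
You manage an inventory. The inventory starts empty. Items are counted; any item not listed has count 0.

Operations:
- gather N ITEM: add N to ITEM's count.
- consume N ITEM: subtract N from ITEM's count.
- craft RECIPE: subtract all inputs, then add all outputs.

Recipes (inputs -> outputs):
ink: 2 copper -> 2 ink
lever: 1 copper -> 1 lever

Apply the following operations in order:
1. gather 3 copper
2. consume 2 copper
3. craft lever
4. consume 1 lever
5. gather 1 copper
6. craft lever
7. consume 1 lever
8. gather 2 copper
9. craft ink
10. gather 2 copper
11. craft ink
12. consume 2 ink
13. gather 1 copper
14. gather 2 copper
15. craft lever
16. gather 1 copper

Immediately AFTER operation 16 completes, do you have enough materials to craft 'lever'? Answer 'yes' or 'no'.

Answer: yes

Derivation:
After 1 (gather 3 copper): copper=3
After 2 (consume 2 copper): copper=1
After 3 (craft lever): lever=1
After 4 (consume 1 lever): (empty)
After 5 (gather 1 copper): copper=1
After 6 (craft lever): lever=1
After 7 (consume 1 lever): (empty)
After 8 (gather 2 copper): copper=2
After 9 (craft ink): ink=2
After 10 (gather 2 copper): copper=2 ink=2
After 11 (craft ink): ink=4
After 12 (consume 2 ink): ink=2
After 13 (gather 1 copper): copper=1 ink=2
After 14 (gather 2 copper): copper=3 ink=2
After 15 (craft lever): copper=2 ink=2 lever=1
After 16 (gather 1 copper): copper=3 ink=2 lever=1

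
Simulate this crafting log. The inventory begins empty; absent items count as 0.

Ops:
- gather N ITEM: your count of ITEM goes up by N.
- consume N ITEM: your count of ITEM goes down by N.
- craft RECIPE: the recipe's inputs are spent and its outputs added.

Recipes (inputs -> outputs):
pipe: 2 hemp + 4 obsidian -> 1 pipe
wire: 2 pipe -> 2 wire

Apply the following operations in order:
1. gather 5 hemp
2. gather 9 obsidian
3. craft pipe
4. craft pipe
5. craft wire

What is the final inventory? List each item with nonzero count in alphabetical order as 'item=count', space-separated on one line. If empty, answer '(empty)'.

Answer: hemp=1 obsidian=1 wire=2

Derivation:
After 1 (gather 5 hemp): hemp=5
After 2 (gather 9 obsidian): hemp=5 obsidian=9
After 3 (craft pipe): hemp=3 obsidian=5 pipe=1
After 4 (craft pipe): hemp=1 obsidian=1 pipe=2
After 5 (craft wire): hemp=1 obsidian=1 wire=2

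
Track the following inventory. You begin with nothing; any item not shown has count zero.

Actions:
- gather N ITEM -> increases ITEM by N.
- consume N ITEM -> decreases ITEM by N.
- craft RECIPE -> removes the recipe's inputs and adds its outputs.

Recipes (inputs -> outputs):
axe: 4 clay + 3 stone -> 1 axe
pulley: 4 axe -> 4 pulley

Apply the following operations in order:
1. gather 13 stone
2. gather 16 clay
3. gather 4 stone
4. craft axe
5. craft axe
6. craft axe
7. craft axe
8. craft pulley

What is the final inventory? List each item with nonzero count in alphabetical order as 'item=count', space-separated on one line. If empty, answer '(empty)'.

Answer: pulley=4 stone=5

Derivation:
After 1 (gather 13 stone): stone=13
After 2 (gather 16 clay): clay=16 stone=13
After 3 (gather 4 stone): clay=16 stone=17
After 4 (craft axe): axe=1 clay=12 stone=14
After 5 (craft axe): axe=2 clay=8 stone=11
After 6 (craft axe): axe=3 clay=4 stone=8
After 7 (craft axe): axe=4 stone=5
After 8 (craft pulley): pulley=4 stone=5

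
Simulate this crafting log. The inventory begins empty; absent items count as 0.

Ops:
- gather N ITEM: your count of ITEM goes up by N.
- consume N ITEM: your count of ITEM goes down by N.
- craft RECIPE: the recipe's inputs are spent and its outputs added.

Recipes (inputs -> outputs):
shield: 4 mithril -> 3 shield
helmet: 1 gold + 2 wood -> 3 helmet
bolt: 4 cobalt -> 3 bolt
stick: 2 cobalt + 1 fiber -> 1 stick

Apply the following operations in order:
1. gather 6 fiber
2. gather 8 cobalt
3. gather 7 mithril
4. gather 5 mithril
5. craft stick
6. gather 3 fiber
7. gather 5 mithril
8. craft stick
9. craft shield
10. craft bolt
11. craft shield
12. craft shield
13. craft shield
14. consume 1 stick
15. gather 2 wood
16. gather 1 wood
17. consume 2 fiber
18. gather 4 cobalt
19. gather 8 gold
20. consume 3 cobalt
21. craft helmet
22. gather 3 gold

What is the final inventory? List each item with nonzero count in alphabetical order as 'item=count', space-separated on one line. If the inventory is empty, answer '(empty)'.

After 1 (gather 6 fiber): fiber=6
After 2 (gather 8 cobalt): cobalt=8 fiber=6
After 3 (gather 7 mithril): cobalt=8 fiber=6 mithril=7
After 4 (gather 5 mithril): cobalt=8 fiber=6 mithril=12
After 5 (craft stick): cobalt=6 fiber=5 mithril=12 stick=1
After 6 (gather 3 fiber): cobalt=6 fiber=8 mithril=12 stick=1
After 7 (gather 5 mithril): cobalt=6 fiber=8 mithril=17 stick=1
After 8 (craft stick): cobalt=4 fiber=7 mithril=17 stick=2
After 9 (craft shield): cobalt=4 fiber=7 mithril=13 shield=3 stick=2
After 10 (craft bolt): bolt=3 fiber=7 mithril=13 shield=3 stick=2
After 11 (craft shield): bolt=3 fiber=7 mithril=9 shield=6 stick=2
After 12 (craft shield): bolt=3 fiber=7 mithril=5 shield=9 stick=2
After 13 (craft shield): bolt=3 fiber=7 mithril=1 shield=12 stick=2
After 14 (consume 1 stick): bolt=3 fiber=7 mithril=1 shield=12 stick=1
After 15 (gather 2 wood): bolt=3 fiber=7 mithril=1 shield=12 stick=1 wood=2
After 16 (gather 1 wood): bolt=3 fiber=7 mithril=1 shield=12 stick=1 wood=3
After 17 (consume 2 fiber): bolt=3 fiber=5 mithril=1 shield=12 stick=1 wood=3
After 18 (gather 4 cobalt): bolt=3 cobalt=4 fiber=5 mithril=1 shield=12 stick=1 wood=3
After 19 (gather 8 gold): bolt=3 cobalt=4 fiber=5 gold=8 mithril=1 shield=12 stick=1 wood=3
After 20 (consume 3 cobalt): bolt=3 cobalt=1 fiber=5 gold=8 mithril=1 shield=12 stick=1 wood=3
After 21 (craft helmet): bolt=3 cobalt=1 fiber=5 gold=7 helmet=3 mithril=1 shield=12 stick=1 wood=1
After 22 (gather 3 gold): bolt=3 cobalt=1 fiber=5 gold=10 helmet=3 mithril=1 shield=12 stick=1 wood=1

Answer: bolt=3 cobalt=1 fiber=5 gold=10 helmet=3 mithril=1 shield=12 stick=1 wood=1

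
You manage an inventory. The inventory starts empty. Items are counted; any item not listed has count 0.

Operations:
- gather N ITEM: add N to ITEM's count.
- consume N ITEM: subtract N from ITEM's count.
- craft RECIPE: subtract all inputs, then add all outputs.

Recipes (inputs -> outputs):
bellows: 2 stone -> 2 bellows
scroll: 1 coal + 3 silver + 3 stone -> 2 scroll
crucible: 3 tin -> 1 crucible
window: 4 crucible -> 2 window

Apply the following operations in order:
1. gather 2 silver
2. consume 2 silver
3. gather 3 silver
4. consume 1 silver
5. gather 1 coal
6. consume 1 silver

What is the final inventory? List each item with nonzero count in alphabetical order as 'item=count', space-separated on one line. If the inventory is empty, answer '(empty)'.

Answer: coal=1 silver=1

Derivation:
After 1 (gather 2 silver): silver=2
After 2 (consume 2 silver): (empty)
After 3 (gather 3 silver): silver=3
After 4 (consume 1 silver): silver=2
After 5 (gather 1 coal): coal=1 silver=2
After 6 (consume 1 silver): coal=1 silver=1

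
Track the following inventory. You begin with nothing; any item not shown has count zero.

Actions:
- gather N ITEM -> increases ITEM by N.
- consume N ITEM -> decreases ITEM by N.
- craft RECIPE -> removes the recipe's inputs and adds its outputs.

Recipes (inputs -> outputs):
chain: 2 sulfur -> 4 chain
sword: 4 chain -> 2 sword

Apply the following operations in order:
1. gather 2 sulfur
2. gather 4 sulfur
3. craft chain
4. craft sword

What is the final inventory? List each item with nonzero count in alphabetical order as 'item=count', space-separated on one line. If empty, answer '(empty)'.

Answer: sulfur=4 sword=2

Derivation:
After 1 (gather 2 sulfur): sulfur=2
After 2 (gather 4 sulfur): sulfur=6
After 3 (craft chain): chain=4 sulfur=4
After 4 (craft sword): sulfur=4 sword=2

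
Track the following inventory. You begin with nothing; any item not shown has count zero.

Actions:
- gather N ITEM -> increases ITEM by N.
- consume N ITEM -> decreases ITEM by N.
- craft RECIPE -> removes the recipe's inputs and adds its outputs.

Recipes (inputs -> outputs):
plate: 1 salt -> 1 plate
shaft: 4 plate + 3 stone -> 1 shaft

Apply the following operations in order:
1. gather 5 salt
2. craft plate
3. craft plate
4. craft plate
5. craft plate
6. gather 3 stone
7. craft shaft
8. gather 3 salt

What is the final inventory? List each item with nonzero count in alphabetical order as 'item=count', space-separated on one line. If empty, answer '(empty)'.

Answer: salt=4 shaft=1

Derivation:
After 1 (gather 5 salt): salt=5
After 2 (craft plate): plate=1 salt=4
After 3 (craft plate): plate=2 salt=3
After 4 (craft plate): plate=3 salt=2
After 5 (craft plate): plate=4 salt=1
After 6 (gather 3 stone): plate=4 salt=1 stone=3
After 7 (craft shaft): salt=1 shaft=1
After 8 (gather 3 salt): salt=4 shaft=1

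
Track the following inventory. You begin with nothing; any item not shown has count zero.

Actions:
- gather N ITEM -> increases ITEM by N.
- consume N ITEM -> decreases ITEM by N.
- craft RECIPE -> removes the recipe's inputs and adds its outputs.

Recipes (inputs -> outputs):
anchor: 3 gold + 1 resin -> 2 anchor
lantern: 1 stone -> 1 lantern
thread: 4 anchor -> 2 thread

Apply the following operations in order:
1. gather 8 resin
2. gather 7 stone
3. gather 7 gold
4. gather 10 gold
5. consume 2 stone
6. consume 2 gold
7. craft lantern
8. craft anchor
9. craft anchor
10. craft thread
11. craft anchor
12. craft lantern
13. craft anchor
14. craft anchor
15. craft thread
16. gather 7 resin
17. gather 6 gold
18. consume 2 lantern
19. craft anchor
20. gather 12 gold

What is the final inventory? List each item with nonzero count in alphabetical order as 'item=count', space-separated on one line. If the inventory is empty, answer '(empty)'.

After 1 (gather 8 resin): resin=8
After 2 (gather 7 stone): resin=8 stone=7
After 3 (gather 7 gold): gold=7 resin=8 stone=7
After 4 (gather 10 gold): gold=17 resin=8 stone=7
After 5 (consume 2 stone): gold=17 resin=8 stone=5
After 6 (consume 2 gold): gold=15 resin=8 stone=5
After 7 (craft lantern): gold=15 lantern=1 resin=8 stone=4
After 8 (craft anchor): anchor=2 gold=12 lantern=1 resin=7 stone=4
After 9 (craft anchor): anchor=4 gold=9 lantern=1 resin=6 stone=4
After 10 (craft thread): gold=9 lantern=1 resin=6 stone=4 thread=2
After 11 (craft anchor): anchor=2 gold=6 lantern=1 resin=5 stone=4 thread=2
After 12 (craft lantern): anchor=2 gold=6 lantern=2 resin=5 stone=3 thread=2
After 13 (craft anchor): anchor=4 gold=3 lantern=2 resin=4 stone=3 thread=2
After 14 (craft anchor): anchor=6 lantern=2 resin=3 stone=3 thread=2
After 15 (craft thread): anchor=2 lantern=2 resin=3 stone=3 thread=4
After 16 (gather 7 resin): anchor=2 lantern=2 resin=10 stone=3 thread=4
After 17 (gather 6 gold): anchor=2 gold=6 lantern=2 resin=10 stone=3 thread=4
After 18 (consume 2 lantern): anchor=2 gold=6 resin=10 stone=3 thread=4
After 19 (craft anchor): anchor=4 gold=3 resin=9 stone=3 thread=4
After 20 (gather 12 gold): anchor=4 gold=15 resin=9 stone=3 thread=4

Answer: anchor=4 gold=15 resin=9 stone=3 thread=4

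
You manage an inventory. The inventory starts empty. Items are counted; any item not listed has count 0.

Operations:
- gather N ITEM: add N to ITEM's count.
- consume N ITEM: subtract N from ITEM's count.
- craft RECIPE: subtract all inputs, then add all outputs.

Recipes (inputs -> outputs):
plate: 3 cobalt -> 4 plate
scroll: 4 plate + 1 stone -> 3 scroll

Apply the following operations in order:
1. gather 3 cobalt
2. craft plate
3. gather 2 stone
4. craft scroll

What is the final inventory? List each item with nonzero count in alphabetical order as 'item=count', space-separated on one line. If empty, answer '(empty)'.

Answer: scroll=3 stone=1

Derivation:
After 1 (gather 3 cobalt): cobalt=3
After 2 (craft plate): plate=4
After 3 (gather 2 stone): plate=4 stone=2
After 4 (craft scroll): scroll=3 stone=1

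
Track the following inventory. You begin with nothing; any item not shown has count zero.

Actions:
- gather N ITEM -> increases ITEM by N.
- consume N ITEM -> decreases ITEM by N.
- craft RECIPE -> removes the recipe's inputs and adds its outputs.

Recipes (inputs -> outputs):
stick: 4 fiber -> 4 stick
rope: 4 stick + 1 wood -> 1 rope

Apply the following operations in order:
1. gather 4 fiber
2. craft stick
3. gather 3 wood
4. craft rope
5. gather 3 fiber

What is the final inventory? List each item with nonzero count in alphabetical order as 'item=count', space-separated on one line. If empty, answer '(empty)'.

Answer: fiber=3 rope=1 wood=2

Derivation:
After 1 (gather 4 fiber): fiber=4
After 2 (craft stick): stick=4
After 3 (gather 3 wood): stick=4 wood=3
After 4 (craft rope): rope=1 wood=2
After 5 (gather 3 fiber): fiber=3 rope=1 wood=2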